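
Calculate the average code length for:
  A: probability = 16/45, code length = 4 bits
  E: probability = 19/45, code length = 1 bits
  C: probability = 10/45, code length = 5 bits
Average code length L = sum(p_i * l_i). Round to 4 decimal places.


Weighted contributions p_i * l_i:
  A: (16/45) * 4 = 64/45
  E: (19/45) * 1 = 19/45
  C: (10/45) * 5 = 50/45
Sum = (64 + 19 + 50)/45 = 133/45

L = 133/45 = 2.9556 bits/symbol


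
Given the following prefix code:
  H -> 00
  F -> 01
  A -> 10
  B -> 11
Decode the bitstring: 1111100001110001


Decoding step by step:
Bits 11 -> B
Bits 11 -> B
Bits 10 -> A
Bits 00 -> H
Bits 01 -> F
Bits 11 -> B
Bits 00 -> H
Bits 01 -> F


Decoded message: BBAHFBHF


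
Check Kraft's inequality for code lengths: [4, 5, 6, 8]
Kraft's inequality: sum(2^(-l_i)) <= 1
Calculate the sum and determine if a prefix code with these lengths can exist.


Sum = 2^(-4) + 2^(-5) + 2^(-6) + 2^(-8)
    = 0.0625 + 0.03125 + 0.015625 + 0.00390625
    = 29/256 = 0.11328125
Since 0.11328125 <= 1, Kraft's inequality IS satisfied.
A prefix code with these lengths CAN exist.

Kraft sum = 0.11328125. Satisfied.


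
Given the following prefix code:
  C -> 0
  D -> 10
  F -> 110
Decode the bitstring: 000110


Decoding step by step:
Bits 0 -> C
Bits 0 -> C
Bits 0 -> C
Bits 110 -> F


Decoded message: CCCF


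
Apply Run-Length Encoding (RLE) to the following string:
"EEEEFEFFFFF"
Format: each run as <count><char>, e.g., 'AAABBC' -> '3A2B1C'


Scanning runs left to right:
  i=0: run of 'E' x 4 -> '4E'
  i=4: run of 'F' x 1 -> '1F'
  i=5: run of 'E' x 1 -> '1E'
  i=6: run of 'F' x 5 -> '5F'

RLE = 4E1F1E5F


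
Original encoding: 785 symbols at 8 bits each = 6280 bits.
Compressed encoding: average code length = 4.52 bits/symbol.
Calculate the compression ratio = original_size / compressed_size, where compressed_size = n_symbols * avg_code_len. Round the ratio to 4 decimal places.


original_size = n_symbols * orig_bits = 785 * 8 = 6280 bits
compressed_size = n_symbols * avg_code_len = 785 * 4.52 = 3548.2 bits
ratio = original_size / compressed_size = 6280 / 3548.2 = 1.7699

Compression ratio = 1.7699


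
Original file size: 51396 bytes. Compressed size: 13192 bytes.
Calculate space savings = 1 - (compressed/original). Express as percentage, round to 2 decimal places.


ratio = compressed/original = 13192/51396 = 0.256674
savings = 1 - ratio = 1 - 0.256674 = 0.743326
as a percentage: 0.743326 * 100 = 74.33%

Space savings = 1 - 13192/51396 = 74.33%


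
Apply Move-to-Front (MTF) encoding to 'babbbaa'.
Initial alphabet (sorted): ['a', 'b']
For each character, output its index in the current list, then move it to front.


MTF encoding:
'b': index 1 in ['a', 'b'] -> ['b', 'a']
'a': index 1 in ['b', 'a'] -> ['a', 'b']
'b': index 1 in ['a', 'b'] -> ['b', 'a']
'b': index 0 in ['b', 'a'] -> ['b', 'a']
'b': index 0 in ['b', 'a'] -> ['b', 'a']
'a': index 1 in ['b', 'a'] -> ['a', 'b']
'a': index 0 in ['a', 'b'] -> ['a', 'b']


Output: [1, 1, 1, 0, 0, 1, 0]


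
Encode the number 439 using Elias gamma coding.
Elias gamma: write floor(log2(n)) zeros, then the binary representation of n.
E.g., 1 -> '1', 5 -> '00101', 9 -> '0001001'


num_bits = floor(log2(439)) + 1 = 9
leading_zeros = num_bits - 1 = 8
binary(439) = 110110111

Elias gamma(439) = '00000000' + '110110111' = 00000000110110111 (17 bits)


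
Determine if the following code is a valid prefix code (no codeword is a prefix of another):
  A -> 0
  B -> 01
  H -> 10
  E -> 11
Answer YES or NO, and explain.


Checking each pair (does one codeword prefix another?):
  A='0' vs B='01': prefix -- VIOLATION

NO -- this is NOT a valid prefix code. A (0) is a prefix of B (01).


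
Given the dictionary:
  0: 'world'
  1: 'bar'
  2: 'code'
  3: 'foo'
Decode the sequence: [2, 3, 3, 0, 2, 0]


Look up each index in the dictionary:
  2 -> 'code'
  3 -> 'foo'
  3 -> 'foo'
  0 -> 'world'
  2 -> 'code'
  0 -> 'world'

Decoded: "code foo foo world code world"


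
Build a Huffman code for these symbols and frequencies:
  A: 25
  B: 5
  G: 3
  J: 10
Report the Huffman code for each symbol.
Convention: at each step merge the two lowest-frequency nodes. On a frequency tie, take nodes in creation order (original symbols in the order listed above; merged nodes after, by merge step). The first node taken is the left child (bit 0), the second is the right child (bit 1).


Huffman tree construction:
Step 1: Merge G(3) + B(5) = 8
Step 2: Merge (G+B)(8) + J(10) = 18
Step 3: Merge ((G+B)+J)(18) + A(25) = 43
Read each symbol's code off the tree from the root (left child = 0, right child = 1).

Codes:
  A: 1 (length 1)
  B: 001 (length 3)
  G: 000 (length 3)
  J: 01 (length 2)
Average code length: 69/43 = 1.6047 bits/symbol


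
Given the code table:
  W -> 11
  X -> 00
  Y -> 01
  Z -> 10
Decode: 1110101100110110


Decoding:
11 -> W
10 -> Z
10 -> Z
11 -> W
00 -> X
11 -> W
01 -> Y
10 -> Z


Result: WZZWXWYZ


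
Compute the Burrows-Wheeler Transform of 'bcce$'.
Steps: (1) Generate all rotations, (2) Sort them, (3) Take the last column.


Rotations (sorted):
  0: $bcce -> last char: e
  1: bcce$ -> last char: $
  2: cce$b -> last char: b
  3: ce$bc -> last char: c
  4: e$bcc -> last char: c


BWT = e$bcc


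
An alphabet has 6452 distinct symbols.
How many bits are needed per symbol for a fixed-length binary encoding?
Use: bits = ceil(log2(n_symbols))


log2(6452) = 12.6555
Bracket: 2^12 = 4096 < 6452 <= 2^13 = 8192
So ceil(log2(6452)) = 13

bits = ceil(log2(6452)) = ceil(12.6555) = 13 bits


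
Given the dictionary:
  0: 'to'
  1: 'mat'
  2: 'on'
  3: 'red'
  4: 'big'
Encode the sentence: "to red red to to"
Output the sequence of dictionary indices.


Look up each word in the dictionary:
  'to' -> 0
  'red' -> 3
  'red' -> 3
  'to' -> 0
  'to' -> 0

Encoded: [0, 3, 3, 0, 0]


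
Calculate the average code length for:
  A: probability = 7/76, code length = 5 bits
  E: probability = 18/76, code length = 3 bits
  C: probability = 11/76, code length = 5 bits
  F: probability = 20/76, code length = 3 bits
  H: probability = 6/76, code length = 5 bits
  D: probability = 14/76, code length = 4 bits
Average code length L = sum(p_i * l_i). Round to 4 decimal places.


Weighted contributions p_i * l_i:
  A: (7/76) * 5 = 35/76
  E: (18/76) * 3 = 54/76
  C: (11/76) * 5 = 55/76
  F: (20/76) * 3 = 60/76
  H: (6/76) * 5 = 30/76
  D: (14/76) * 4 = 56/76
Sum = (35 + 54 + 55 + 60 + 30 + 56)/76 = 290/76

L = 290/76 = 3.8158 bits/symbol


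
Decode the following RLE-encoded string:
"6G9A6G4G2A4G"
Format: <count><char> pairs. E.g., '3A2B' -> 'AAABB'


Expanding each <count><char> pair:
  6G -> 'GGGGGG'
  9A -> 'AAAAAAAAA'
  6G -> 'GGGGGG'
  4G -> 'GGGG'
  2A -> 'AA'
  4G -> 'GGGG'

Decoded = GGGGGGAAAAAAAAAGGGGGGGGGGAAGGGG


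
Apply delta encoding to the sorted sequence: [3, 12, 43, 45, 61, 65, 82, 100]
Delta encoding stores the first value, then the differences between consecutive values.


First value: 3
Deltas:
  12 - 3 = 9
  43 - 12 = 31
  45 - 43 = 2
  61 - 45 = 16
  65 - 61 = 4
  82 - 65 = 17
  100 - 82 = 18


Delta encoded: [3, 9, 31, 2, 16, 4, 17, 18]


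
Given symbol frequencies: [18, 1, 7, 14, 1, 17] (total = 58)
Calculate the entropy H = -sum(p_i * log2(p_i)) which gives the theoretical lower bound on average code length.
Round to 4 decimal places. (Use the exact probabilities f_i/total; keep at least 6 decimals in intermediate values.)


Per-symbol terms -p_i * log2(p_i) with p_i = f_i/58:
  p = 18/58 = 0.310345: log2(p) = -1.688056, -p*log2(p) = 0.523879
  p = 1/58 = 0.017241: log2(p) = -5.857981, -p*log2(p) = 0.101000
  p = 7/58 = 0.120690: log2(p) = -3.050626, -p*log2(p) = 0.368179
  p = 14/58 = 0.241379: log2(p) = -2.050626, -p*log2(p) = 0.494979
  p = 1/58 = 0.017241: log2(p) = -5.857981, -p*log2(p) = 0.101000
  p = 17/58 = 0.293103: log2(p) = -1.770518, -p*log2(p) = 0.518945
H = 0.523879 + 0.101000 + 0.368179 + 0.494979 + 0.101000 + 0.518945 = 2.107982

H = 2.108 bits/symbol


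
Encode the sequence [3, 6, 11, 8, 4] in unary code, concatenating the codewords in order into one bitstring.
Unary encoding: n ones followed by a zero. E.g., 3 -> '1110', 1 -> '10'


Encode each number as n ones followed by a terminating 0:
  3 -> 1110 (4 bits)
  6 -> 1111110 (7 bits)
  11 -> 111111111110 (12 bits)
  8 -> 111111110 (9 bits)
  4 -> 11110 (5 bits)
Total length = 4 + 7 + 12 + 9 + 5 = 37 bits.

Unary([3, 6, 11, 8, 4]) = 1110111111011111111111011111111011110 (37 bits)


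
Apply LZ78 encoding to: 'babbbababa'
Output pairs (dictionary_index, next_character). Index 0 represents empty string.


LZ78 encoding steps:
Dictionary: {0: ''}
Step 1: w='' (idx 0), next='b' -> output (0, 'b'), add 'b' as idx 1
Step 2: w='' (idx 0), next='a' -> output (0, 'a'), add 'a' as idx 2
Step 3: w='b' (idx 1), next='b' -> output (1, 'b'), add 'bb' as idx 3
Step 4: w='b' (idx 1), next='a' -> output (1, 'a'), add 'ba' as idx 4
Step 5: w='ba' (idx 4), next='b' -> output (4, 'b'), add 'bab' as idx 5
Step 6: w='a' (idx 2), end of input -> output (2, '')


Encoded: [(0, 'b'), (0, 'a'), (1, 'b'), (1, 'a'), (4, 'b'), (2, '')]


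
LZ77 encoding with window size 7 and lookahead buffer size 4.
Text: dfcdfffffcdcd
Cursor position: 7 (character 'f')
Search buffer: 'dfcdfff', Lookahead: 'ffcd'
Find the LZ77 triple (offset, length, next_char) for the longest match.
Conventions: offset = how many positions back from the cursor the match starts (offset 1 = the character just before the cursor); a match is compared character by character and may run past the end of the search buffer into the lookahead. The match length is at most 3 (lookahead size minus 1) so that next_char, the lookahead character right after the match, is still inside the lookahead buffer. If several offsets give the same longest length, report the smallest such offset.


Try each offset into the search buffer:
  offset=1 (pos 6, char 'f'): match length 2
  offset=2 (pos 5, char 'f'): match length 2
  offset=3 (pos 4, char 'f'): match length 2
  offset=4 (pos 3, char 'd'): match length 0
  offset=5 (pos 2, char 'c'): match length 0
  offset=6 (pos 1, char 'f'): match length 1
  offset=7 (pos 0, char 'd'): match length 0
Longest match has length 2, found at offsets 1, 2, 3; take the smallest, offset 1.
next_char = character at position 7 + 2 = 9 -> 'c'

Best match: offset=1, length=2 (matching 'ff' starting at position 6)
LZ77 triple: (1, 2, 'c')


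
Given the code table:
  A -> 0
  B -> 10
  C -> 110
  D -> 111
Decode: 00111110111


Decoding:
0 -> A
0 -> A
111 -> D
110 -> C
111 -> D


Result: AADCD


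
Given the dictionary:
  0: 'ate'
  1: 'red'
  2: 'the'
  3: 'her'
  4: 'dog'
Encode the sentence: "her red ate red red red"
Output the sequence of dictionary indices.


Look up each word in the dictionary:
  'her' -> 3
  'red' -> 1
  'ate' -> 0
  'red' -> 1
  'red' -> 1
  'red' -> 1

Encoded: [3, 1, 0, 1, 1, 1]


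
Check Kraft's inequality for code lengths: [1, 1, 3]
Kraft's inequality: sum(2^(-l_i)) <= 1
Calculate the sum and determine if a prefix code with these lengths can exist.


Sum = 2^(-1) + 2^(-1) + 2^(-3)
    = 0.5 + 0.5 + 0.125
    = 9/8 = 1.125
Since 1.125 > 1, Kraft's inequality is NOT satisfied.
A prefix code with these lengths CANNOT exist.

Kraft sum = 1.125. Not satisfied.


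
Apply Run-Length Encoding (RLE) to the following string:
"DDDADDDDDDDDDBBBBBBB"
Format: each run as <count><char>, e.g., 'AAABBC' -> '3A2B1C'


Scanning runs left to right:
  i=0: run of 'D' x 3 -> '3D'
  i=3: run of 'A' x 1 -> '1A'
  i=4: run of 'D' x 9 -> '9D'
  i=13: run of 'B' x 7 -> '7B'

RLE = 3D1A9D7B


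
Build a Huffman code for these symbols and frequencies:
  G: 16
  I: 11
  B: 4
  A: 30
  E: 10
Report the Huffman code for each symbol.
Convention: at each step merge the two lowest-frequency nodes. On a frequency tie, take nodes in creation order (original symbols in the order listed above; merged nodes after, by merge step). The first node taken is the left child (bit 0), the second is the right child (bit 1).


Huffman tree construction:
Step 1: Merge B(4) + E(10) = 14
Step 2: Merge I(11) + (B+E)(14) = 25
Step 3: Merge G(16) + (I+(B+E))(25) = 41
Step 4: Merge A(30) + (G+(I+(B+E)))(41) = 71
Read each symbol's code off the tree from the root (left child = 0, right child = 1).

Codes:
  G: 10 (length 2)
  I: 110 (length 3)
  B: 1110 (length 4)
  A: 0 (length 1)
  E: 1111 (length 4)
Average code length: 151/71 = 2.1268 bits/symbol


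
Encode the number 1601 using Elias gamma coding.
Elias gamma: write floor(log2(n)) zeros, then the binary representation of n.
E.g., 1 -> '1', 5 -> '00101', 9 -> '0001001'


num_bits = floor(log2(1601)) + 1 = 11
leading_zeros = num_bits - 1 = 10
binary(1601) = 11001000001

Elias gamma(1601) = '0000000000' + '11001000001' = 000000000011001000001 (21 bits)


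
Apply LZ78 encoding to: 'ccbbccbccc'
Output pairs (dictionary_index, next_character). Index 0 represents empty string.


LZ78 encoding steps:
Dictionary: {0: ''}
Step 1: w='' (idx 0), next='c' -> output (0, 'c'), add 'c' as idx 1
Step 2: w='c' (idx 1), next='b' -> output (1, 'b'), add 'cb' as idx 2
Step 3: w='' (idx 0), next='b' -> output (0, 'b'), add 'b' as idx 3
Step 4: w='c' (idx 1), next='c' -> output (1, 'c'), add 'cc' as idx 4
Step 5: w='b' (idx 3), next='c' -> output (3, 'c'), add 'bc' as idx 5
Step 6: w='cc' (idx 4), end of input -> output (4, '')


Encoded: [(0, 'c'), (1, 'b'), (0, 'b'), (1, 'c'), (3, 'c'), (4, '')]


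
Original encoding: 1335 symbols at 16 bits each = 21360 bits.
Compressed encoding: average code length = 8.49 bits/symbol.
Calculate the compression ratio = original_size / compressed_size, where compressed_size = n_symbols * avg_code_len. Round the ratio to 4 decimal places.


original_size = n_symbols * orig_bits = 1335 * 16 = 21360 bits
compressed_size = n_symbols * avg_code_len = 1335 * 8.49 = 11334.15 bits
ratio = original_size / compressed_size = 21360 / 11334.15 = 1.8846

Compression ratio = 1.8846


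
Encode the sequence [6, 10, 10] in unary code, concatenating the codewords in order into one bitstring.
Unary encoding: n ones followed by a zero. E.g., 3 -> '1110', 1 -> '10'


Encode each number as n ones followed by a terminating 0:
  6 -> 1111110 (7 bits)
  10 -> 11111111110 (11 bits)
  10 -> 11111111110 (11 bits)
Total length = 7 + 11 + 11 = 29 bits.

Unary([6, 10, 10]) = 11111101111111111011111111110 (29 bits)


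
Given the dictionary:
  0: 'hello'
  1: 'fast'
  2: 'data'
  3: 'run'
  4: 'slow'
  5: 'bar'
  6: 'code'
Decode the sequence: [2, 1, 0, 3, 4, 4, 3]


Look up each index in the dictionary:
  2 -> 'data'
  1 -> 'fast'
  0 -> 'hello'
  3 -> 'run'
  4 -> 'slow'
  4 -> 'slow'
  3 -> 'run'

Decoded: "data fast hello run slow slow run"


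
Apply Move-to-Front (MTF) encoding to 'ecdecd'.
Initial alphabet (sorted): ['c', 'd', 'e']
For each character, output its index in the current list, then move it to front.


MTF encoding:
'e': index 2 in ['c', 'd', 'e'] -> ['e', 'c', 'd']
'c': index 1 in ['e', 'c', 'd'] -> ['c', 'e', 'd']
'd': index 2 in ['c', 'e', 'd'] -> ['d', 'c', 'e']
'e': index 2 in ['d', 'c', 'e'] -> ['e', 'd', 'c']
'c': index 2 in ['e', 'd', 'c'] -> ['c', 'e', 'd']
'd': index 2 in ['c', 'e', 'd'] -> ['d', 'c', 'e']


Output: [2, 1, 2, 2, 2, 2]


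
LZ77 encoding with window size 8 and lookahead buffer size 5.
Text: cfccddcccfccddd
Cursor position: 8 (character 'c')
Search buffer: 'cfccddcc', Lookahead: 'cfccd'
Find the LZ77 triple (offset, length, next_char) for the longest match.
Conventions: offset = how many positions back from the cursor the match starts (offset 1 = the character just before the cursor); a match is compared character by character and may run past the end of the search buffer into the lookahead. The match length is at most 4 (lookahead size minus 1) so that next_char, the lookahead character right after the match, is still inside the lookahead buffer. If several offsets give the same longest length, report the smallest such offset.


Try each offset into the search buffer:
  offset=1 (pos 7, char 'c'): match length 1
  offset=2 (pos 6, char 'c'): match length 1
  offset=3 (pos 5, char 'd'): match length 0
  offset=4 (pos 4, char 'd'): match length 0
  offset=5 (pos 3, char 'c'): match length 1
  offset=6 (pos 2, char 'c'): match length 1
  offset=7 (pos 1, char 'f'): match length 0
  offset=8 (pos 0, char 'c'): match length 4
Longest match has length 4 at offset 8.
next_char = character at position 8 + 4 = 12 -> 'd'

Best match: offset=8, length=4 (matching 'cfcc' starting at position 0)
LZ77 triple: (8, 4, 'd')


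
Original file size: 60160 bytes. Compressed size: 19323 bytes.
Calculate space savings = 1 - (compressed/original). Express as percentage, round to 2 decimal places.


ratio = compressed/original = 19323/60160 = 0.321193
savings = 1 - ratio = 1 - 0.321193 = 0.678807
as a percentage: 0.678807 * 100 = 67.88%

Space savings = 1 - 19323/60160 = 67.88%


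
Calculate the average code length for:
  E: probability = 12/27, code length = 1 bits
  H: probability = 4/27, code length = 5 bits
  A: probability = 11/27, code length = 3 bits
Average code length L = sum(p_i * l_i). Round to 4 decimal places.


Weighted contributions p_i * l_i:
  E: (12/27) * 1 = 12/27
  H: (4/27) * 5 = 20/27
  A: (11/27) * 3 = 33/27
Sum = (12 + 20 + 33)/27 = 65/27

L = 65/27 = 2.4074 bits/symbol


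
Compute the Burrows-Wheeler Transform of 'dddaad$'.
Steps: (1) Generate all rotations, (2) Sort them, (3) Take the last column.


Rotations (sorted):
  0: $dddaad -> last char: d
  1: aad$ddd -> last char: d
  2: ad$ddda -> last char: a
  3: d$dddaa -> last char: a
  4: daad$dd -> last char: d
  5: ddaad$d -> last char: d
  6: dddaad$ -> last char: $


BWT = ddaadd$


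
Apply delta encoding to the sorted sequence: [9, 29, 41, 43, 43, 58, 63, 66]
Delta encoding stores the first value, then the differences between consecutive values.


First value: 9
Deltas:
  29 - 9 = 20
  41 - 29 = 12
  43 - 41 = 2
  43 - 43 = 0
  58 - 43 = 15
  63 - 58 = 5
  66 - 63 = 3


Delta encoded: [9, 20, 12, 2, 0, 15, 5, 3]


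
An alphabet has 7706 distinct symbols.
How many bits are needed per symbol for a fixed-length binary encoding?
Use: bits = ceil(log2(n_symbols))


log2(7706) = 12.9118
Bracket: 2^12 = 4096 < 7706 <= 2^13 = 8192
So ceil(log2(7706)) = 13

bits = ceil(log2(7706)) = ceil(12.9118) = 13 bits


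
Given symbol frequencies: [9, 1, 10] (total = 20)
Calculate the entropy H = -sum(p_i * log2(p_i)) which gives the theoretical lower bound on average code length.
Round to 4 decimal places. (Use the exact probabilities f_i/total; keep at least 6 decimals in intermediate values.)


Per-symbol terms -p_i * log2(p_i) with p_i = f_i/20:
  p = 9/20 = 0.450000: log2(p) = -1.152003, -p*log2(p) = 0.518401
  p = 1/20 = 0.050000: log2(p) = -4.321928, -p*log2(p) = 0.216096
  p = 10/20 = 0.500000: log2(p) = -1.000000, -p*log2(p) = 0.500000
H = 0.518401 + 0.216096 + 0.500000 = 1.234497

H = 1.2345 bits/symbol


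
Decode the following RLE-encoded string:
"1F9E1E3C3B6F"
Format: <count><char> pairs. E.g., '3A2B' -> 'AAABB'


Expanding each <count><char> pair:
  1F -> 'F'
  9E -> 'EEEEEEEEE'
  1E -> 'E'
  3C -> 'CCC'
  3B -> 'BBB'
  6F -> 'FFFFFF'

Decoded = FEEEEEEEEEECCCBBBFFFFFF


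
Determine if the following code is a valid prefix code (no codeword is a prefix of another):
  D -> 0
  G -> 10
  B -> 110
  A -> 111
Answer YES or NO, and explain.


Checking each pair (does one codeword prefix another?):
  D='0' vs G='10': no prefix
  D='0' vs B='110': no prefix
  D='0' vs A='111': no prefix
  G='10' vs D='0': no prefix
  G='10' vs B='110': no prefix
  G='10' vs A='111': no prefix
  B='110' vs D='0': no prefix
  B='110' vs G='10': no prefix
  B='110' vs A='111': no prefix
  A='111' vs D='0': no prefix
  A='111' vs G='10': no prefix
  A='111' vs B='110': no prefix
No violation found over all pairs.

YES -- this is a valid prefix code. No codeword is a prefix of any other codeword.


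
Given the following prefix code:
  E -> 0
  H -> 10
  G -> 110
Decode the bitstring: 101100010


Decoding step by step:
Bits 10 -> H
Bits 110 -> G
Bits 0 -> E
Bits 0 -> E
Bits 10 -> H


Decoded message: HGEEH


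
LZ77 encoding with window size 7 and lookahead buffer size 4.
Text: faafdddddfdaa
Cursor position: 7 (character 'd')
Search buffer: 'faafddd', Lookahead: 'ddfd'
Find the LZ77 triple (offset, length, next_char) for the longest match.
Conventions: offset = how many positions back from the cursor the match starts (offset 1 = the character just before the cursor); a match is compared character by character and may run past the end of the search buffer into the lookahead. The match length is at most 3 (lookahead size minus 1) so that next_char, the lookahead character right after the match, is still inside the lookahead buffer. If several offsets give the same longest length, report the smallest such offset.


Try each offset into the search buffer:
  offset=1 (pos 6, char 'd'): match length 2
  offset=2 (pos 5, char 'd'): match length 2
  offset=3 (pos 4, char 'd'): match length 2
  offset=4 (pos 3, char 'f'): match length 0
  offset=5 (pos 2, char 'a'): match length 0
  offset=6 (pos 1, char 'a'): match length 0
  offset=7 (pos 0, char 'f'): match length 0
Longest match has length 2, found at offsets 1, 2, 3; take the smallest, offset 1.
next_char = character at position 7 + 2 = 9 -> 'f'

Best match: offset=1, length=2 (matching 'dd' starting at position 6)
LZ77 triple: (1, 2, 'f')


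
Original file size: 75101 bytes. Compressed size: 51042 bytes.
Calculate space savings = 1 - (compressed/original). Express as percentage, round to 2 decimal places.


ratio = compressed/original = 51042/75101 = 0.679645
savings = 1 - ratio = 1 - 0.679645 = 0.320355
as a percentage: 0.320355 * 100 = 32.04%

Space savings = 1 - 51042/75101 = 32.04%


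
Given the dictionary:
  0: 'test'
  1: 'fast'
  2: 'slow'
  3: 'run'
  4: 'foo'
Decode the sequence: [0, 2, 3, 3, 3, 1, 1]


Look up each index in the dictionary:
  0 -> 'test'
  2 -> 'slow'
  3 -> 'run'
  3 -> 'run'
  3 -> 'run'
  1 -> 'fast'
  1 -> 'fast'

Decoded: "test slow run run run fast fast"


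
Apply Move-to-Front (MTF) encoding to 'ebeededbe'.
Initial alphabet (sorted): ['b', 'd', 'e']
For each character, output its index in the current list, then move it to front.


MTF encoding:
'e': index 2 in ['b', 'd', 'e'] -> ['e', 'b', 'd']
'b': index 1 in ['e', 'b', 'd'] -> ['b', 'e', 'd']
'e': index 1 in ['b', 'e', 'd'] -> ['e', 'b', 'd']
'e': index 0 in ['e', 'b', 'd'] -> ['e', 'b', 'd']
'd': index 2 in ['e', 'b', 'd'] -> ['d', 'e', 'b']
'e': index 1 in ['d', 'e', 'b'] -> ['e', 'd', 'b']
'd': index 1 in ['e', 'd', 'b'] -> ['d', 'e', 'b']
'b': index 2 in ['d', 'e', 'b'] -> ['b', 'd', 'e']
'e': index 2 in ['b', 'd', 'e'] -> ['e', 'b', 'd']


Output: [2, 1, 1, 0, 2, 1, 1, 2, 2]


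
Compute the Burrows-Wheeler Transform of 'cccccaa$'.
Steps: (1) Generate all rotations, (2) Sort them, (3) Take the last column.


Rotations (sorted):
  0: $cccccaa -> last char: a
  1: a$ccccca -> last char: a
  2: aa$ccccc -> last char: c
  3: caa$cccc -> last char: c
  4: ccaa$ccc -> last char: c
  5: cccaa$cc -> last char: c
  6: ccccaa$c -> last char: c
  7: cccccaa$ -> last char: $


BWT = aaccccc$


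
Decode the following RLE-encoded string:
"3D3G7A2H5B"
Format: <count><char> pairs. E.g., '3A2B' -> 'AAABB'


Expanding each <count><char> pair:
  3D -> 'DDD'
  3G -> 'GGG'
  7A -> 'AAAAAAA'
  2H -> 'HH'
  5B -> 'BBBBB'

Decoded = DDDGGGAAAAAAAHHBBBBB


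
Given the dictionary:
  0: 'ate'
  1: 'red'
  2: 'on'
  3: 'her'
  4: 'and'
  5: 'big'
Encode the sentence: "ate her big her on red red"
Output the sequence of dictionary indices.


Look up each word in the dictionary:
  'ate' -> 0
  'her' -> 3
  'big' -> 5
  'her' -> 3
  'on' -> 2
  'red' -> 1
  'red' -> 1

Encoded: [0, 3, 5, 3, 2, 1, 1]


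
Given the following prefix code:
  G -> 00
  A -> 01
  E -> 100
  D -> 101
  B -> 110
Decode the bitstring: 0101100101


Decoding step by step:
Bits 01 -> A
Bits 01 -> A
Bits 100 -> E
Bits 101 -> D


Decoded message: AAED


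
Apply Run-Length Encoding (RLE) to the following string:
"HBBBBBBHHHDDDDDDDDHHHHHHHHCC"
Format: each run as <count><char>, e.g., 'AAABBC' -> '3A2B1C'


Scanning runs left to right:
  i=0: run of 'H' x 1 -> '1H'
  i=1: run of 'B' x 6 -> '6B'
  i=7: run of 'H' x 3 -> '3H'
  i=10: run of 'D' x 8 -> '8D'
  i=18: run of 'H' x 8 -> '8H'
  i=26: run of 'C' x 2 -> '2C'

RLE = 1H6B3H8D8H2C


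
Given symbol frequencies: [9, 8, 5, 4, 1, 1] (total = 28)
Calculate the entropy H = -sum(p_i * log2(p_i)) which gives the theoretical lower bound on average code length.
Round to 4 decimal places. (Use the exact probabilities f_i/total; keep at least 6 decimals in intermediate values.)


Per-symbol terms -p_i * log2(p_i) with p_i = f_i/28:
  p = 9/28 = 0.321429: log2(p) = -1.637430, -p*log2(p) = 0.526317
  p = 8/28 = 0.285714: log2(p) = -1.807355, -p*log2(p) = 0.516387
  p = 5/28 = 0.178571: log2(p) = -2.485427, -p*log2(p) = 0.443826
  p = 4/28 = 0.142857: log2(p) = -2.807355, -p*log2(p) = 0.401051
  p = 1/28 = 0.035714: log2(p) = -4.807355, -p*log2(p) = 0.171691
  p = 1/28 = 0.035714: log2(p) = -4.807355, -p*log2(p) = 0.171691
H = 0.526317 + 0.516387 + 0.443826 + 0.401051 + 0.171691 + 0.171691 = 2.230963

H = 2.231 bits/symbol


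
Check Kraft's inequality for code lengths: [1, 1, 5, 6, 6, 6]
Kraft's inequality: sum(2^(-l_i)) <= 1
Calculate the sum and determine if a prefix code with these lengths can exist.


Sum = 2^(-1) + 2^(-1) + 2^(-5) + 2^(-6) + 2^(-6) + 2^(-6)
    = 0.5 + 0.5 + 0.03125 + 0.015625 + 0.015625 + 0.015625
    = 69/64 = 1.078125
Since 1.078125 > 1, Kraft's inequality is NOT satisfied.
A prefix code with these lengths CANNOT exist.

Kraft sum = 1.078125. Not satisfied.


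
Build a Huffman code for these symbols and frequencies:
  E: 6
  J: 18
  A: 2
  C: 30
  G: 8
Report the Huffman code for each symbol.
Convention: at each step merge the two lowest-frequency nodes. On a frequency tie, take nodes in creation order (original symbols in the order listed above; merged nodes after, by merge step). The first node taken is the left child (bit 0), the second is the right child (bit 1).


Huffman tree construction:
Step 1: Merge A(2) + E(6) = 8
Step 2: Merge G(8) + (A+E)(8) = 16
Step 3: Merge (G+(A+E))(16) + J(18) = 34
Step 4: Merge C(30) + ((G+(A+E))+J)(34) = 64
Read each symbol's code off the tree from the root (left child = 0, right child = 1).

Codes:
  E: 1011 (length 4)
  J: 11 (length 2)
  A: 1010 (length 4)
  C: 0 (length 1)
  G: 100 (length 3)
Average code length: 122/64 = 1.9063 bits/symbol


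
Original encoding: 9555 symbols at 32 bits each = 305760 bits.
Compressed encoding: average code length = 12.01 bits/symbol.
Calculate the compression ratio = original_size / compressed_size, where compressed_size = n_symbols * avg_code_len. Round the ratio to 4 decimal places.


original_size = n_symbols * orig_bits = 9555 * 32 = 305760 bits
compressed_size = n_symbols * avg_code_len = 9555 * 12.01 = 114755.55 bits
ratio = original_size / compressed_size = 305760 / 114755.55 = 2.6644

Compression ratio = 2.6644


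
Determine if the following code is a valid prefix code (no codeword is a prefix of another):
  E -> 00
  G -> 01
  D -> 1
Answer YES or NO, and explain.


Checking each pair (does one codeword prefix another?):
  E='00' vs G='01': no prefix
  E='00' vs D='1': no prefix
  G='01' vs E='00': no prefix
  G='01' vs D='1': no prefix
  D='1' vs E='00': no prefix
  D='1' vs G='01': no prefix
No violation found over all pairs.

YES -- this is a valid prefix code. No codeword is a prefix of any other codeword.


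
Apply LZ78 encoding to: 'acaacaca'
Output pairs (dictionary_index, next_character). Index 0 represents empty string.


LZ78 encoding steps:
Dictionary: {0: ''}
Step 1: w='' (idx 0), next='a' -> output (0, 'a'), add 'a' as idx 1
Step 2: w='' (idx 0), next='c' -> output (0, 'c'), add 'c' as idx 2
Step 3: w='a' (idx 1), next='a' -> output (1, 'a'), add 'aa' as idx 3
Step 4: w='c' (idx 2), next='a' -> output (2, 'a'), add 'ca' as idx 4
Step 5: w='ca' (idx 4), end of input -> output (4, '')


Encoded: [(0, 'a'), (0, 'c'), (1, 'a'), (2, 'a'), (4, '')]


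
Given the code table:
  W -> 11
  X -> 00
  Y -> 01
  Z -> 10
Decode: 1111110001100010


Decoding:
11 -> W
11 -> W
11 -> W
00 -> X
01 -> Y
10 -> Z
00 -> X
10 -> Z


Result: WWWXYZXZ


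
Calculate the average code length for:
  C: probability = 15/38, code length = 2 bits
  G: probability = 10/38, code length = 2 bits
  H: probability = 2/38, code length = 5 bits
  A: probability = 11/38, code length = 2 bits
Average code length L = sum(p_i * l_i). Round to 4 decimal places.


Weighted contributions p_i * l_i:
  C: (15/38) * 2 = 30/38
  G: (10/38) * 2 = 20/38
  H: (2/38) * 5 = 10/38
  A: (11/38) * 2 = 22/38
Sum = (30 + 20 + 10 + 22)/38 = 82/38

L = 82/38 = 2.1579 bits/symbol


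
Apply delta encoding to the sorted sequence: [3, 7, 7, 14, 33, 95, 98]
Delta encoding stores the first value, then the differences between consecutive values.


First value: 3
Deltas:
  7 - 3 = 4
  7 - 7 = 0
  14 - 7 = 7
  33 - 14 = 19
  95 - 33 = 62
  98 - 95 = 3


Delta encoded: [3, 4, 0, 7, 19, 62, 3]


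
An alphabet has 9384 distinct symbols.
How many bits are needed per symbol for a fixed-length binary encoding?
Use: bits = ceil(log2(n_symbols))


log2(9384) = 13.196
Bracket: 2^13 = 8192 < 9384 <= 2^14 = 16384
So ceil(log2(9384)) = 14

bits = ceil(log2(9384)) = ceil(13.196) = 14 bits


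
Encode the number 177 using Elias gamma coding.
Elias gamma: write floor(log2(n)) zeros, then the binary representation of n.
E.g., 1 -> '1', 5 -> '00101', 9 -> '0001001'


num_bits = floor(log2(177)) + 1 = 8
leading_zeros = num_bits - 1 = 7
binary(177) = 10110001

Elias gamma(177) = '0000000' + '10110001' = 000000010110001 (15 bits)


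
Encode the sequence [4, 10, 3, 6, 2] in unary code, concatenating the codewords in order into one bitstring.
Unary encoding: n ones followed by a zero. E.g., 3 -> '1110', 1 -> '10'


Encode each number as n ones followed by a terminating 0:
  4 -> 11110 (5 bits)
  10 -> 11111111110 (11 bits)
  3 -> 1110 (4 bits)
  6 -> 1111110 (7 bits)
  2 -> 110 (3 bits)
Total length = 5 + 11 + 4 + 7 + 3 = 30 bits.

Unary([4, 10, 3, 6, 2]) = 111101111111111011101111110110 (30 bits)


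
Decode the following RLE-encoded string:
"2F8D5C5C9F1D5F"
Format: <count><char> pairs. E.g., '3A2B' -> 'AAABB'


Expanding each <count><char> pair:
  2F -> 'FF'
  8D -> 'DDDDDDDD'
  5C -> 'CCCCC'
  5C -> 'CCCCC'
  9F -> 'FFFFFFFFF'
  1D -> 'D'
  5F -> 'FFFFF'

Decoded = FFDDDDDDDDCCCCCCCCCCFFFFFFFFFDFFFFF


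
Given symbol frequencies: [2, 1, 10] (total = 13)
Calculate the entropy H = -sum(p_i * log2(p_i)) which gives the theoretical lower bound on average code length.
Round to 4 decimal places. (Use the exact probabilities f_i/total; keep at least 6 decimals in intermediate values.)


Per-symbol terms -p_i * log2(p_i) with p_i = f_i/13:
  p = 2/13 = 0.153846: log2(p) = -2.700440, -p*log2(p) = 0.415452
  p = 1/13 = 0.076923: log2(p) = -3.700440, -p*log2(p) = 0.284649
  p = 10/13 = 0.769231: log2(p) = -0.378512, -p*log2(p) = 0.291163
H = 0.415452 + 0.284649 + 0.291163 = 0.991264

H = 0.9913 bits/symbol


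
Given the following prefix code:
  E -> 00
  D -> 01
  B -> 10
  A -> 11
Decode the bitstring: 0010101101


Decoding step by step:
Bits 00 -> E
Bits 10 -> B
Bits 10 -> B
Bits 11 -> A
Bits 01 -> D


Decoded message: EBBAD


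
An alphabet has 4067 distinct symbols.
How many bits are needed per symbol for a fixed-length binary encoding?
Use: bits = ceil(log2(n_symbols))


log2(4067) = 11.9897
Bracket: 2^11 = 2048 < 4067 <= 2^12 = 4096
So ceil(log2(4067)) = 12

bits = ceil(log2(4067)) = ceil(11.9897) = 12 bits


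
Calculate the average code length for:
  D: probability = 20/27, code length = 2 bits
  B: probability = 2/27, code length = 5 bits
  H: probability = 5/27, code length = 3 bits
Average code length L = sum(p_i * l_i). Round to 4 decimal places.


Weighted contributions p_i * l_i:
  D: (20/27) * 2 = 40/27
  B: (2/27) * 5 = 10/27
  H: (5/27) * 3 = 15/27
Sum = (40 + 10 + 15)/27 = 65/27

L = 65/27 = 2.4074 bits/symbol


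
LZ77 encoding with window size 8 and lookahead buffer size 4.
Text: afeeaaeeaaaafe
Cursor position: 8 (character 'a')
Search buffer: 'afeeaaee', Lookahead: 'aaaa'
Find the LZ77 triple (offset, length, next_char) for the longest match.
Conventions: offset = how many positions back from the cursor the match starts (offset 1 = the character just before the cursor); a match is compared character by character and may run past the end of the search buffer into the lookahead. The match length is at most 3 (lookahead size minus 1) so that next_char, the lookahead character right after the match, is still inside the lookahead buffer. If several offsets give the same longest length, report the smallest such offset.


Try each offset into the search buffer:
  offset=1 (pos 7, char 'e'): match length 0
  offset=2 (pos 6, char 'e'): match length 0
  offset=3 (pos 5, char 'a'): match length 1
  offset=4 (pos 4, char 'a'): match length 2
  offset=5 (pos 3, char 'e'): match length 0
  offset=6 (pos 2, char 'e'): match length 0
  offset=7 (pos 1, char 'f'): match length 0
  offset=8 (pos 0, char 'a'): match length 1
Longest match has length 2 at offset 4.
next_char = character at position 8 + 2 = 10 -> 'a'

Best match: offset=4, length=2 (matching 'aa' starting at position 4)
LZ77 triple: (4, 2, 'a')


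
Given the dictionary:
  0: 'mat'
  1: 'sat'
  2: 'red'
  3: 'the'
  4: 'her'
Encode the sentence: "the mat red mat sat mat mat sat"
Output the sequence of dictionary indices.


Look up each word in the dictionary:
  'the' -> 3
  'mat' -> 0
  'red' -> 2
  'mat' -> 0
  'sat' -> 1
  'mat' -> 0
  'mat' -> 0
  'sat' -> 1

Encoded: [3, 0, 2, 0, 1, 0, 0, 1]


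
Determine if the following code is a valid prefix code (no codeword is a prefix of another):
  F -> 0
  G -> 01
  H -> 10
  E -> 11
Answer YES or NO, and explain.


Checking each pair (does one codeword prefix another?):
  F='0' vs G='01': prefix -- VIOLATION

NO -- this is NOT a valid prefix code. F (0) is a prefix of G (01).


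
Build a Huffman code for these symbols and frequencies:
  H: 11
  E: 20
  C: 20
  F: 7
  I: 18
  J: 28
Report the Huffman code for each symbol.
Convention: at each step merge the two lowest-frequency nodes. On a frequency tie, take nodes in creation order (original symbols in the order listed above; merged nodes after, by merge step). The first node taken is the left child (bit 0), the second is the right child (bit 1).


Huffman tree construction:
Step 1: Merge F(7) + H(11) = 18
Step 2: Merge I(18) + (F+H)(18) = 36
Step 3: Merge E(20) + C(20) = 40
Step 4: Merge J(28) + (I+(F+H))(36) = 64
Step 5: Merge (E+C)(40) + (J+(I+(F+H)))(64) = 104
Read each symbol's code off the tree from the root (left child = 0, right child = 1).

Codes:
  H: 1111 (length 4)
  E: 00 (length 2)
  C: 01 (length 2)
  F: 1110 (length 4)
  I: 110 (length 3)
  J: 10 (length 2)
Average code length: 262/104 = 2.5192 bits/symbol


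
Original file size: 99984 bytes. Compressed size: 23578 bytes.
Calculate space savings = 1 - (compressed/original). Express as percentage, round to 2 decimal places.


ratio = compressed/original = 23578/99984 = 0.235818
savings = 1 - ratio = 1 - 0.235818 = 0.764182
as a percentage: 0.764182 * 100 = 76.42%

Space savings = 1 - 23578/99984 = 76.42%


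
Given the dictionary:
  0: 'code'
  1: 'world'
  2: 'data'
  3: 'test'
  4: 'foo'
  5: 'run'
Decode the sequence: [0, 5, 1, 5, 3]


Look up each index in the dictionary:
  0 -> 'code'
  5 -> 'run'
  1 -> 'world'
  5 -> 'run'
  3 -> 'test'

Decoded: "code run world run test"


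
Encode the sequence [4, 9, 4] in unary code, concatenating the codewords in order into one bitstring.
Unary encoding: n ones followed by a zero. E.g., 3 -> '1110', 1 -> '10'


Encode each number as n ones followed by a terminating 0:
  4 -> 11110 (5 bits)
  9 -> 1111111110 (10 bits)
  4 -> 11110 (5 bits)
Total length = 5 + 10 + 5 = 20 bits.

Unary([4, 9, 4]) = 11110111111111011110 (20 bits)


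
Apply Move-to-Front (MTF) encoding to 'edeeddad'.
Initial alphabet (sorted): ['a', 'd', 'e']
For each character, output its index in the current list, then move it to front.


MTF encoding:
'e': index 2 in ['a', 'd', 'e'] -> ['e', 'a', 'd']
'd': index 2 in ['e', 'a', 'd'] -> ['d', 'e', 'a']
'e': index 1 in ['d', 'e', 'a'] -> ['e', 'd', 'a']
'e': index 0 in ['e', 'd', 'a'] -> ['e', 'd', 'a']
'd': index 1 in ['e', 'd', 'a'] -> ['d', 'e', 'a']
'd': index 0 in ['d', 'e', 'a'] -> ['d', 'e', 'a']
'a': index 2 in ['d', 'e', 'a'] -> ['a', 'd', 'e']
'd': index 1 in ['a', 'd', 'e'] -> ['d', 'a', 'e']


Output: [2, 2, 1, 0, 1, 0, 2, 1]


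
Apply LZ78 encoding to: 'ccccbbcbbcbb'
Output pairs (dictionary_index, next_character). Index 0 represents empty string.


LZ78 encoding steps:
Dictionary: {0: ''}
Step 1: w='' (idx 0), next='c' -> output (0, 'c'), add 'c' as idx 1
Step 2: w='c' (idx 1), next='c' -> output (1, 'c'), add 'cc' as idx 2
Step 3: w='c' (idx 1), next='b' -> output (1, 'b'), add 'cb' as idx 3
Step 4: w='' (idx 0), next='b' -> output (0, 'b'), add 'b' as idx 4
Step 5: w='cb' (idx 3), next='b' -> output (3, 'b'), add 'cbb' as idx 5
Step 6: w='cbb' (idx 5), end of input -> output (5, '')


Encoded: [(0, 'c'), (1, 'c'), (1, 'b'), (0, 'b'), (3, 'b'), (5, '')]


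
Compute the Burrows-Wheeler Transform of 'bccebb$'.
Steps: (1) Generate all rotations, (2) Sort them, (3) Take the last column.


Rotations (sorted):
  0: $bccebb -> last char: b
  1: b$bcceb -> last char: b
  2: bb$bcce -> last char: e
  3: bccebb$ -> last char: $
  4: ccebb$b -> last char: b
  5: cebb$bc -> last char: c
  6: ebb$bcc -> last char: c


BWT = bbe$bcc


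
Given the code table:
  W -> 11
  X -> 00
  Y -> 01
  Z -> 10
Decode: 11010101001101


Decoding:
11 -> W
01 -> Y
01 -> Y
01 -> Y
00 -> X
11 -> W
01 -> Y


Result: WYYYXWY


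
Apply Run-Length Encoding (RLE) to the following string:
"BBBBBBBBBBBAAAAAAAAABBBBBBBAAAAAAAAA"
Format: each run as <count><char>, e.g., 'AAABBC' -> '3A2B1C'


Scanning runs left to right:
  i=0: run of 'B' x 11 -> '11B'
  i=11: run of 'A' x 9 -> '9A'
  i=20: run of 'B' x 7 -> '7B'
  i=27: run of 'A' x 9 -> '9A'

RLE = 11B9A7B9A


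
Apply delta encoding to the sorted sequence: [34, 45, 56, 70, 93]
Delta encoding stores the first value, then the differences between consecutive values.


First value: 34
Deltas:
  45 - 34 = 11
  56 - 45 = 11
  70 - 56 = 14
  93 - 70 = 23


Delta encoded: [34, 11, 11, 14, 23]


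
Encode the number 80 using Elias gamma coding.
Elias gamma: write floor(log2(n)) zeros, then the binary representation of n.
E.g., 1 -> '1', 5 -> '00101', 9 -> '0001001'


num_bits = floor(log2(80)) + 1 = 7
leading_zeros = num_bits - 1 = 6
binary(80) = 1010000

Elias gamma(80) = '000000' + '1010000' = 0000001010000 (13 bits)


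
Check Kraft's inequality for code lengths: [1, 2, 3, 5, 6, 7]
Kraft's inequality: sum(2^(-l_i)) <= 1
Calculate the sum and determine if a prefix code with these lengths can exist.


Sum = 2^(-1) + 2^(-2) + 2^(-3) + 2^(-5) + 2^(-6) + 2^(-7)
    = 0.5 + 0.25 + 0.125 + 0.03125 + 0.015625 + 0.0078125
    = 119/128 = 0.9296875
Since 0.9296875 <= 1, Kraft's inequality IS satisfied.
A prefix code with these lengths CAN exist.

Kraft sum = 0.9296875. Satisfied.


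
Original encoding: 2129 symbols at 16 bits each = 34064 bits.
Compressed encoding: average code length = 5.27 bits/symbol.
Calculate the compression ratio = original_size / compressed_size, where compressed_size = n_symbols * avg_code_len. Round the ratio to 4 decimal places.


original_size = n_symbols * orig_bits = 2129 * 16 = 34064 bits
compressed_size = n_symbols * avg_code_len = 2129 * 5.27 = 11219.83 bits
ratio = original_size / compressed_size = 34064 / 11219.83 = 3.0361

Compression ratio = 3.0361


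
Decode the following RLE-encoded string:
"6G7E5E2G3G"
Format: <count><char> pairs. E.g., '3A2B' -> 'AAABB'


Expanding each <count><char> pair:
  6G -> 'GGGGGG'
  7E -> 'EEEEEEE'
  5E -> 'EEEEE'
  2G -> 'GG'
  3G -> 'GGG'

Decoded = GGGGGGEEEEEEEEEEEEGGGGG
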